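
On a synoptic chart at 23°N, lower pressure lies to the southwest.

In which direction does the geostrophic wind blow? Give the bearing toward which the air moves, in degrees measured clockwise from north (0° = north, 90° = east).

315°

The pressure-gradient force points toward the southwest (bearing 225°).
Geostrophic balance: in the Northern Hemisphere the Coriolis force deflects motion to the right, so the geostrophic wind blows 90° to the right of the pressure-gradient force (low pressure on the left).
Rotating 225° by 90° clockwise gives 315° — the wind blows toward the northwest.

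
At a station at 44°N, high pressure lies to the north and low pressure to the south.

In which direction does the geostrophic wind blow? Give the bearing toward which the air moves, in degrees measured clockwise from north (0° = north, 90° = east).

The pressure-gradient force points toward the south (bearing 180°).
Geostrophic balance: in the Northern Hemisphere the Coriolis force deflects motion to the right, so the geostrophic wind blows 90° to the right of the pressure-gradient force (low pressure on the left).
Rotating 180° by 90° clockwise gives 270° — the wind blows toward the west.

270°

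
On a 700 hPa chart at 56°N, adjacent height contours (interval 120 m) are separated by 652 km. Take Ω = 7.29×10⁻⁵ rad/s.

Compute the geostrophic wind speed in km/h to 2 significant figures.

54 km/h

Coriolis parameter at 56°N:
f = 2Ω sin φ = 2 × 7.29×10⁻⁵ × sin 56° = 1.21×10⁻⁴ s⁻¹
Height gradient: |∂Z/∂n| = 120 m / 652000 m = 1.84×10⁻⁴
On a pressure surface, geostrophic balance gives V_g = (g/f)|∂Z/∂n|:
V_g = 9.81 × 1.84×10⁻⁴ / 1.21×10⁻⁴ = 14.9 m/s
Converting: 14.9 m/s × 3.6 = 54 km/h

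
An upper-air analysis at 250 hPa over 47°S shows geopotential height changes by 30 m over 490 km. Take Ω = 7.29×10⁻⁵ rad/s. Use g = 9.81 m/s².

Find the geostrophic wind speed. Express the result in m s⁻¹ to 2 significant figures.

Coriolis parameter at 47°S:
f = 2Ω sin φ = 2 × 7.29×10⁻⁵ × sin 47° = 1.07×10⁻⁴ s⁻¹
Height gradient: |∂Z/∂n| = 30 m / 490000 m = 6.12×10⁻⁵
On a pressure surface, geostrophic balance gives V_g = (g/f)|∂Z/∂n|:
V_g = 9.81 × 6.12×10⁻⁵ / 1.07×10⁻⁴ = 5.63 m/s

5.6 m s⁻¹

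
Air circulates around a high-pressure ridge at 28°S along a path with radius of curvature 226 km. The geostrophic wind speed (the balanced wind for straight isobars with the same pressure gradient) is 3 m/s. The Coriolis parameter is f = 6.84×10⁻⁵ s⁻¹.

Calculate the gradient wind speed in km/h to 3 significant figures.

14.7 km/h

Around a high, pressure-gradient force acts outward with centrifugal, so Coriolis balances both:
fV = (1/ρ)|∂P/∂n| + V²/R  →  V² − fR·V + fR·V_g = 0
With fR = 6.84×10⁻⁵ × 226×10³ m = 15.5 m/s:
V = [fR − √((fR)² − 4 fR V_g)]/2 = [15.5 − √(15.5² − 4×15.5×3)]/2 = 4.07 m/s
Supergeostrophic (V > V_g = 3 m/s), as expected around a high.
Converting: 4.07 m/s × 3.6 = 14.7 km/h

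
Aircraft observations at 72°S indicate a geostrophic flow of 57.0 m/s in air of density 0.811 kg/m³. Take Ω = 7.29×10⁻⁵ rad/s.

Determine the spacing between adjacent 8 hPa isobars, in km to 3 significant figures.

Coriolis parameter at 72°S:
f = 2Ω sin φ = 2 × 7.29×10⁻⁵ × sin 72° = 1.39×10⁻⁴ s⁻¹
Geostrophic balance rearranged: |∂P/∂n| = f ρ V_g
|∂P/∂n| = 1.39×10⁻⁴ × 0.811 × 57.0 = 6.41×10⁻³ Pa/m
Isobar spacing: Δn = ΔP/|∂P/∂n| = 800 Pa / 6.41×10⁻³ Pa/m = 124805 m ≈ 125 km

125 km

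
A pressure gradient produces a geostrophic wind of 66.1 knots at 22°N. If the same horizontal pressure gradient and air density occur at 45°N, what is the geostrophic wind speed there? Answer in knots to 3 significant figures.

35.0 knots

With the same pressure gradient and density, V_g ∝ 1/f ∝ 1/sin φ.
V₂ = V₁ · sin φ₁ / sin φ₂ = 66.1 × sin 22° / sin 45°
V₂ = 66.1 × 0.3746/0.7071 = 35.0 knots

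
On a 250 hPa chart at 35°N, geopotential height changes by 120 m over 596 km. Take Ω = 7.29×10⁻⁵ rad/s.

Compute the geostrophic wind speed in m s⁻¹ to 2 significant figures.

24 m s⁻¹

Coriolis parameter at 35°N:
f = 2Ω sin φ = 2 × 7.29×10⁻⁵ × sin 35° = 8.36×10⁻⁵ s⁻¹
Height gradient: |∂Z/∂n| = 120 m / 596000 m = 2.01×10⁻⁴
On a pressure surface, geostrophic balance gives V_g = (g/f)|∂Z/∂n|:
V_g = 9.81 × 2.01×10⁻⁴ / 8.36×10⁻⁵ = 23.6 m/s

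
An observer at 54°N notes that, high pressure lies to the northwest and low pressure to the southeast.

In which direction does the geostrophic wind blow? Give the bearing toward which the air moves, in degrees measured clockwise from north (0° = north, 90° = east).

225°

The pressure-gradient force points toward the southeast (bearing 135°).
Geostrophic balance: in the Northern Hemisphere the Coriolis force deflects motion to the right, so the geostrophic wind blows 90° to the right of the pressure-gradient force (low pressure on the left).
Rotating 135° by 90° clockwise gives 225° — the wind blows toward the southwest.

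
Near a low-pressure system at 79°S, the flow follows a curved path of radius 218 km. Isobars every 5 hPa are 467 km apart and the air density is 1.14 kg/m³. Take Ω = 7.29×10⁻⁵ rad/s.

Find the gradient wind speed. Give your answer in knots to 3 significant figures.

Coriolis parameter at 79°S:
f = 2Ω sin φ = 2 × 7.29×10⁻⁵ × sin 79° = 1.43×10⁻⁴ s⁻¹
Pressure gradient: |∂P/∂n| = 500 Pa / 467000 m = 1.07×10⁻³ Pa/m
Geostrophic speed: V_g = |∂P/∂n|/(fρ) = 1.07×10⁻³/(1.43×10⁻⁴ × 1.14) = 6.56 m/s
Around a low, centrifugal force acts outward with Coriolis, so pressure-gradient force balances both:
(1/ρ)|∂P/∂n| = fV + V²/R  →  V² + fR·V − fR·V_g = 0
With fR = 1.43×10⁻⁴ × 218×10³ m = 31.2 m/s:
V = [−fR + √((fR)² + 4 fR V_g)]/2 = [−31.2 + √(31.2² + 4×31.2×6.56)]/2 = 5.57 m/s
Subgeostrophic (V < V_g = 6.56 m/s), as expected around a low.
Converting: 5.57 m/s × 1.944 = 10.8 knots

10.8 knots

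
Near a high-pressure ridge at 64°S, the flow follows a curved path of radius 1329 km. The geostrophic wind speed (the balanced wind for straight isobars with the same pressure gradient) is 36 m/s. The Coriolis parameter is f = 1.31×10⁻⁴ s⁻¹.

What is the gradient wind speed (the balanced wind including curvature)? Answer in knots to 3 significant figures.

Around a high, pressure-gradient force acts outward with centrifugal, so Coriolis balances both:
fV = (1/ρ)|∂P/∂n| + V²/R  →  V² − fR·V + fR·V_g = 0
With fR = 1.31×10⁻⁴ × 1329×10³ m = 174 m/s:
V = [fR − √((fR)² − 4 fR V_g)]/2 = [174 − √(174² − 4×174×36)]/2 = 50.9 m/s
Supergeostrophic (V > V_g = 36 m/s), as expected around a high.
Converting: 50.9 m/s × 1.944 = 98.9 knots

98.9 knots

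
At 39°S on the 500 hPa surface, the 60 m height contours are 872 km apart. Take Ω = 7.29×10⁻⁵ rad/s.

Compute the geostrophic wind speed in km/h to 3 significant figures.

Coriolis parameter at 39°S:
f = 2Ω sin φ = 2 × 7.29×10⁻⁵ × sin 39° = 9.18×10⁻⁵ s⁻¹
Height gradient: |∂Z/∂n| = 60 m / 872000 m = 6.88×10⁻⁵
On a pressure surface, geostrophic balance gives V_g = (g/f)|∂Z/∂n|:
V_g = 9.81 × 6.88×10⁻⁵ / 9.18×10⁻⁵ = 7.36 m/s
Converting: 7.36 m/s × 3.6 = 26.5 km/h

26.5 km/h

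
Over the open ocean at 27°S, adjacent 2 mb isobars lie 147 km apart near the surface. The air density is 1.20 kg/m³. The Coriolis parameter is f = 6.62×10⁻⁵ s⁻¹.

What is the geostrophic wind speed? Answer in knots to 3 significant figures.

Pressure gradient: |∂P/∂n| = 200 Pa / 147000 m = 1.36×10⁻³ Pa/m
Geostrophic balance (pressure-gradient force = Coriolis force):
V_g = (1/(fρ)) |∂P/∂n| = 1.36×10⁻³ / (6.62×10⁻⁵ × 1.20) = 17.1 m/s
Converting: 17.1 m/s × 1.944 = 33.3 knots

33.3 knots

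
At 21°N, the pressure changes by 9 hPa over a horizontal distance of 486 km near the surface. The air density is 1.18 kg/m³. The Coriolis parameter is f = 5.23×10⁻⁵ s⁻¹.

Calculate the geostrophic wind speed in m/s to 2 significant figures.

Pressure gradient: |∂P/∂n| = 900 Pa / 486000 m = 1.85×10⁻³ Pa/m
Geostrophic balance (pressure-gradient force = Coriolis force):
V_g = (1/(fρ)) |∂P/∂n| = 1.85×10⁻³ / (5.23×10⁻⁵ × 1.18) = 30.0 m/s

30 m/s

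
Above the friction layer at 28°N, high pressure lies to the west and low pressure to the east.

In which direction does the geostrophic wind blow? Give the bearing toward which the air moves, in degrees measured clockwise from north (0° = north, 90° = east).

180°

The pressure-gradient force points toward the east (bearing 090°).
Geostrophic balance: in the Northern Hemisphere the Coriolis force deflects motion to the right, so the geostrophic wind blows 90° to the right of the pressure-gradient force (low pressure on the left).
Rotating 090° by 90° clockwise gives 180° — the wind blows toward the south.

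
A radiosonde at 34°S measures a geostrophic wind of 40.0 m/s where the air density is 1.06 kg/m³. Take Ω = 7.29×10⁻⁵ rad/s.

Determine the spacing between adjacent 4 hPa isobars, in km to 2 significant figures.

120 km

Coriolis parameter at 34°S:
f = 2Ω sin φ = 2 × 7.29×10⁻⁵ × sin 34° = 8.15×10⁻⁵ s⁻¹
Geostrophic balance rearranged: |∂P/∂n| = f ρ V_g
|∂P/∂n| = 8.15×10⁻⁵ × 1.06 × 40.0 = 3.46×10⁻³ Pa/m
Isobar spacing: Δn = ΔP/|∂P/∂n| = 400 Pa / 3.46×10⁻³ Pa/m = 115711 m ≈ 120 km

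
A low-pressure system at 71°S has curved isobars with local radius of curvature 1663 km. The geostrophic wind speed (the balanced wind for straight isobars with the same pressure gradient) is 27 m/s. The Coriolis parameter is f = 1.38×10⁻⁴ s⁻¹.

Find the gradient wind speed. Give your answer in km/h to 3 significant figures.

87.9 km/h

Around a low, centrifugal force acts outward with Coriolis, so pressure-gradient force balances both:
(1/ρ)|∂P/∂n| = fV + V²/R  →  V² + fR·V − fR·V_g = 0
With fR = 1.38×10⁻⁴ × 1663×10³ m = 229 m/s:
V = [−fR + √((fR)² + 4 fR V_g)]/2 = [−229 + √(229² + 4×229×27)]/2 = 24.4 m/s
Subgeostrophic (V < V_g = 27 m/s), as expected around a low.
Converting: 24.4 m/s × 3.6 = 87.9 km/h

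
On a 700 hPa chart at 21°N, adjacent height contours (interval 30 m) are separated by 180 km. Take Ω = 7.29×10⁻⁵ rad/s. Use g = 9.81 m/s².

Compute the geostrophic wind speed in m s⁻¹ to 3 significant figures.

Coriolis parameter at 21°N:
f = 2Ω sin φ = 2 × 7.29×10⁻⁵ × sin 21° = 5.23×10⁻⁵ s⁻¹
Height gradient: |∂Z/∂n| = 30 m / 180000 m = 1.67×10⁻⁴
On a pressure surface, geostrophic balance gives V_g = (g/f)|∂Z/∂n|:
V_g = 9.81 × 1.67×10⁻⁴ / 5.23×10⁻⁵ = 31.3 m/s

31.3 m s⁻¹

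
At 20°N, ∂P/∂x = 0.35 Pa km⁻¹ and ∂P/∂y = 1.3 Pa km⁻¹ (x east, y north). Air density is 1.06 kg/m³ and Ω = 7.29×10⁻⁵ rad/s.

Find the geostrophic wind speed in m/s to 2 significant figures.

25 m/s

Coriolis parameter at 20°N:
f = 2Ω sin φ = 2 × 7.29×10⁻⁵ × sin 20° = 4.99×10⁻⁵ s⁻¹
Component geostrophic relations (x east, y north):
u_g = −(1/(fρ)) ∂P/∂y,  v_g = (1/(fρ)) ∂P/∂x
u_g = −(1.3×10⁻³)/(4.99×10⁻⁵ × 1.06) = −24.6 m/s;  v_g = (0.35×10⁻³)/(4.99×10⁻⁵ × 1.06) = 6.62 m/s
|V_g| = √(u_g² + v_g²) = 25.5 m/s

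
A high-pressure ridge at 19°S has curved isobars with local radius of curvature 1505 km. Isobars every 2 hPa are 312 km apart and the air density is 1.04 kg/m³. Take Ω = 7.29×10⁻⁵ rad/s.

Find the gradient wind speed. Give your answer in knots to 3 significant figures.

33.2 knots

Coriolis parameter at 19°S:
f = 2Ω sin φ = 2 × 7.29×10⁻⁵ × sin 19° = 4.75×10⁻⁵ s⁻¹
Pressure gradient: |∂P/∂n| = 200 Pa / 312000 m = 6.41×10⁻⁴ Pa/m
Geostrophic speed: V_g = |∂P/∂n|/(fρ) = 6.41×10⁻⁴/(4.75×10⁻⁵ × 1.04) = 13.0 m/s
Around a high, pressure-gradient force acts outward with centrifugal, so Coriolis balances both:
fV = (1/ρ)|∂P/∂n| + V²/R  →  V² − fR·V + fR·V_g = 0
With fR = 4.75×10⁻⁵ × 1505×10³ m = 71.4 m/s:
V = [fR − √((fR)² − 4 fR V_g)]/2 = [71.4 − √(71.4² − 4×71.4×13)]/2 = 17.1 m/s
Supergeostrophic (V > V_g = 13 m/s), as expected around a high.
Converting: 17.1 m/s × 1.944 = 33.2 knots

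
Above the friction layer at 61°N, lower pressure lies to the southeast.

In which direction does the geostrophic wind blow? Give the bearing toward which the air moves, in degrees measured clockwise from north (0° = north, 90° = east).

225°

The pressure-gradient force points toward the southeast (bearing 135°).
Geostrophic balance: in the Northern Hemisphere the Coriolis force deflects motion to the right, so the geostrophic wind blows 90° to the right of the pressure-gradient force (low pressure on the left).
Rotating 135° by 90° clockwise gives 225° — the wind blows toward the southwest.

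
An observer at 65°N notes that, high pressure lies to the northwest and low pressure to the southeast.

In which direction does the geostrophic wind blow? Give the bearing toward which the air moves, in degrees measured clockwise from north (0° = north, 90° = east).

225°

The pressure-gradient force points toward the southeast (bearing 135°).
Geostrophic balance: in the Northern Hemisphere the Coriolis force deflects motion to the right, so the geostrophic wind blows 90° to the right of the pressure-gradient force (low pressure on the left).
Rotating 135° by 90° clockwise gives 225° — the wind blows toward the southwest.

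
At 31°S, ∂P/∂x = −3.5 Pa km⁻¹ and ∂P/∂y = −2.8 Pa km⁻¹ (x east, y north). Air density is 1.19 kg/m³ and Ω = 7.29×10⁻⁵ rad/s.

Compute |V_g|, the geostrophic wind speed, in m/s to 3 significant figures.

Coriolis parameter at 31°S:
f = 2Ω sin φ = 2 × 7.29×10⁻⁵ × sin 31° = 7.51×10⁻⁵ s⁻¹
In the Southern Hemisphere f is negative: f = −7.51×10⁻⁵ s⁻¹.
Component geostrophic relations (x east, y north):
u_g = −(1/(fρ)) ∂P/∂y,  v_g = (1/(fρ)) ∂P/∂x
u_g = −(−2.8×10⁻³)/(−7.51×10⁻⁵ × 1.19) = −31.3 m/s;  v_g = (−3.5×10⁻³)/(−7.51×10⁻⁵ × 1.19) = 39.2 m/s
|V_g| = √(u_g² + v_g²) = 50.2 m/s

50.2 m/s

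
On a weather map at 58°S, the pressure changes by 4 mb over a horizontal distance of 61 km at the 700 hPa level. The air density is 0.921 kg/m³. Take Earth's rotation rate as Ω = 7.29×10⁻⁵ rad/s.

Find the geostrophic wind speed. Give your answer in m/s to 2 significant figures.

Coriolis parameter at 58°S:
f = 2Ω sin φ = 2 × 7.29×10⁻⁵ × sin 58° = 1.24×10⁻⁴ s⁻¹
Pressure gradient: |∂P/∂n| = 400 Pa / 61000 m = 6.56×10⁻³ Pa/m
Geostrophic balance (pressure-gradient force = Coriolis force):
V_g = (1/(fρ)) |∂P/∂n| = 6.56×10⁻³ / (1.24×10⁻⁴ × 0.921) = 57.6 m/s

58 m/s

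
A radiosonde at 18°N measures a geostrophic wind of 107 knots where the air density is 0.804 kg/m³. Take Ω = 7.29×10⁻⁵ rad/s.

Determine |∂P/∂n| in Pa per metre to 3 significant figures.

1.99×10⁻³ Pa/m

Coriolis parameter at 18°N:
f = 2Ω sin φ = 2 × 7.29×10⁻⁵ × sin 18° = 4.51×10⁻⁵ s⁻¹
Wind speed in SI: 107 knots = 55.0 m/s
Geostrophic balance rearranged: |∂P/∂n| = f ρ V_g
|∂P/∂n| = 4.51×10⁻⁵ × 0.804 × 55.0 = 1.99×10⁻³ Pa/m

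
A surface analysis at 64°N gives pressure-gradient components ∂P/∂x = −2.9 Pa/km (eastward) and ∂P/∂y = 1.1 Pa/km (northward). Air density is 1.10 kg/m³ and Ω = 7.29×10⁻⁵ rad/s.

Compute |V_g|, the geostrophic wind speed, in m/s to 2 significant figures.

22 m/s

Coriolis parameter at 64°N:
f = 2Ω sin φ = 2 × 7.29×10⁻⁵ × sin 64° = 1.31×10⁻⁴ s⁻¹
Component geostrophic relations (x east, y north):
u_g = −(1/(fρ)) ∂P/∂y,  v_g = (1/(fρ)) ∂P/∂x
u_g = −(1.1×10⁻³)/(1.31×10⁻⁴ × 1.10) = −7.63 m/s;  v_g = (−2.9×10⁻³)/(1.31×10⁻⁴ × 1.10) = −20.1 m/s
|V_g| = √(u_g² + v_g²) = 21.5 m/s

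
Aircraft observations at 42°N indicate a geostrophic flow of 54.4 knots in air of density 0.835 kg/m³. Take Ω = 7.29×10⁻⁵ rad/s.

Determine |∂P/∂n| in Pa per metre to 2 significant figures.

2.3×10⁻³ Pa/m

Coriolis parameter at 42°N:
f = 2Ω sin φ = 2 × 7.29×10⁻⁵ × sin 42° = 9.76×10⁻⁵ s⁻¹
Wind speed in SI: 54.4 knots = 28.0 m/s
Geostrophic balance rearranged: |∂P/∂n| = f ρ V_g
|∂P/∂n| = 9.76×10⁻⁵ × 0.835 × 28.0 = 2.28×10⁻³ Pa/m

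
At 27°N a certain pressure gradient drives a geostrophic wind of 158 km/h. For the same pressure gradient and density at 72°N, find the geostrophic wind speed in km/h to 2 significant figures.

75 km/h

With the same pressure gradient and density, V_g ∝ 1/f ∝ 1/sin φ.
V₂ = V₁ · sin φ₁ / sin φ₂ = 158 × sin 27° / sin 72°
V₂ = 158 × 0.4540/0.9511 = 75 km/h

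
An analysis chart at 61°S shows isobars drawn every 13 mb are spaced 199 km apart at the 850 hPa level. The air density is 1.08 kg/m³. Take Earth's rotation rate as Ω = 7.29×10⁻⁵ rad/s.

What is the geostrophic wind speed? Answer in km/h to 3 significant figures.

Coriolis parameter at 61°S:
f = 2Ω sin φ = 2 × 7.29×10⁻⁵ × sin 61° = 1.28×10⁻⁴ s⁻¹
Pressure gradient: |∂P/∂n| = 1300 Pa / 199000 m = 6.53×10⁻³ Pa/m
Geostrophic balance (pressure-gradient force = Coriolis force):
V_g = (1/(fρ)) |∂P/∂n| = 6.53×10⁻³ / (1.28×10⁻⁴ × 1.08) = 47.4 m/s
Converting: 47.4 m/s × 3.6 = 171 km/h

171 km/h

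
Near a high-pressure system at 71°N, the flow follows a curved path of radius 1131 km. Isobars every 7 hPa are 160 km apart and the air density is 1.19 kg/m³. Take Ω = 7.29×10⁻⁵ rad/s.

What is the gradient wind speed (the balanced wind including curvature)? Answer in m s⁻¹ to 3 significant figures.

34.1 m s⁻¹

Coriolis parameter at 71°N:
f = 2Ω sin φ = 2 × 7.29×10⁻⁵ × sin 71° = 1.38×10⁻⁴ s⁻¹
Pressure gradient: |∂P/∂n| = 700 Pa / 160000 m = 4.38×10⁻³ Pa/m
Geostrophic speed: V_g = |∂P/∂n|/(fρ) = 4.38×10⁻³/(1.38×10⁻⁴ × 1.19) = 26.7 m/s
Around a high, pressure-gradient force acts outward with centrifugal, so Coriolis balances both:
fV = (1/ρ)|∂P/∂n| + V²/R  →  V² − fR·V + fR·V_g = 0
With fR = 1.38×10⁻⁴ × 1131×10³ m = 156 m/s:
V = [fR − √((fR)² − 4 fR V_g)]/2 = [156 − √(156² − 4×156×26.7)]/2 = 34.1 m/s
Supergeostrophic (V > V_g = 26.7 m/s), as expected around a high.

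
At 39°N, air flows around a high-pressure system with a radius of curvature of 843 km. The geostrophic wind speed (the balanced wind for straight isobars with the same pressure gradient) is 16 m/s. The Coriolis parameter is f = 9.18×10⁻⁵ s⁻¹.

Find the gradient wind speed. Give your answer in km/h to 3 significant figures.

Around a high, pressure-gradient force acts outward with centrifugal, so Coriolis balances both:
fV = (1/ρ)|∂P/∂n| + V²/R  →  V² − fR·V + fR·V_g = 0
With fR = 9.18×10⁻⁵ × 843×10³ m = 77.4 m/s:
V = [fR − √((fR)² − 4 fR V_g)]/2 = [77.4 − √(77.4² − 4×77.4×16)]/2 = 22.6 m/s
Supergeostrophic (V > V_g = 16 m/s), as expected around a high.
Converting: 22.6 m/s × 3.6 = 81.4 km/h

81.4 km/h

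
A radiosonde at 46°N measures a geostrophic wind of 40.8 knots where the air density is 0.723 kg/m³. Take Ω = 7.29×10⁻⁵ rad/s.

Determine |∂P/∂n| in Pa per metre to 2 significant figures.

1.6×10⁻³ Pa/m

Coriolis parameter at 46°N:
f = 2Ω sin φ = 2 × 7.29×10⁻⁵ × sin 46° = 1.05×10⁻⁴ s⁻¹
Wind speed in SI: 40.8 knots = 21.0 m/s
Geostrophic balance rearranged: |∂P/∂n| = f ρ V_g
|∂P/∂n| = 1.05×10⁻⁴ × 0.723 × 21.0 = 1.59×10⁻³ Pa/m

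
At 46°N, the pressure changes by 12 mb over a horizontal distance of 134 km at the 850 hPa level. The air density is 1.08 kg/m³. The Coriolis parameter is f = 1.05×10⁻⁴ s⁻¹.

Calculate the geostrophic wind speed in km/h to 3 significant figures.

284 km/h

Pressure gradient: |∂P/∂n| = 1200 Pa / 134000 m = 8.96×10⁻³ Pa/m
Geostrophic balance (pressure-gradient force = Coriolis force):
V_g = (1/(fρ)) |∂P/∂n| = 8.96×10⁻³ / (1.05×10⁻⁴ × 1.08) = 79.0 m/s
Converting: 79.0 m/s × 3.6 = 284 km/h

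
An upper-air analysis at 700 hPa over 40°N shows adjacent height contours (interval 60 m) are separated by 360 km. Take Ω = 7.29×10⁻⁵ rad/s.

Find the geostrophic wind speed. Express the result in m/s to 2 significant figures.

Coriolis parameter at 40°N:
f = 2Ω sin φ = 2 × 7.29×10⁻⁵ × sin 40° = 9.37×10⁻⁵ s⁻¹
Height gradient: |∂Z/∂n| = 60 m / 360000 m = 1.67×10⁻⁴
On a pressure surface, geostrophic balance gives V_g = (g/f)|∂Z/∂n|:
V_g = 9.81 × 1.67×10⁻⁴ / 9.37×10⁻⁵ = 17.4 m/s

17 m/s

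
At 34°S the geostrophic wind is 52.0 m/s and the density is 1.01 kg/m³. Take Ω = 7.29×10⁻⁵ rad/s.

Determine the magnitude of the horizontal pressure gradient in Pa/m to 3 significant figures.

4.28×10⁻³ Pa/m

Coriolis parameter at 34°S:
f = 2Ω sin φ = 2 × 7.29×10⁻⁵ × sin 34° = 8.15×10⁻⁵ s⁻¹
Geostrophic balance rearranged: |∂P/∂n| = f ρ V_g
|∂P/∂n| = 8.15×10⁻⁵ × 1.01 × 52.0 = 4.28×10⁻³ Pa/m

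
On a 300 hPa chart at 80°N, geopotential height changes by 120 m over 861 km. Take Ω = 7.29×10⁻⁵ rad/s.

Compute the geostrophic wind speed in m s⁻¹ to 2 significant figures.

Coriolis parameter at 80°N:
f = 2Ω sin φ = 2 × 7.29×10⁻⁵ × sin 80° = 1.44×10⁻⁴ s⁻¹
Height gradient: |∂Z/∂n| = 120 m / 861000 m = 1.39×10⁻⁴
On a pressure surface, geostrophic balance gives V_g = (g/f)|∂Z/∂n|:
V_g = 9.81 × 1.39×10⁻⁴ / 1.44×10⁻⁴ = 9.52 m/s

9.5 m s⁻¹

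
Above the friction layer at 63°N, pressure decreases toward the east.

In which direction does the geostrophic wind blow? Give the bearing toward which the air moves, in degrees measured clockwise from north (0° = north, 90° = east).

The pressure-gradient force points toward the east (bearing 090°).
Geostrophic balance: in the Northern Hemisphere the Coriolis force deflects motion to the right, so the geostrophic wind blows 90° to the right of the pressure-gradient force (low pressure on the left).
Rotating 090° by 90° clockwise gives 180° — the wind blows toward the south.

180°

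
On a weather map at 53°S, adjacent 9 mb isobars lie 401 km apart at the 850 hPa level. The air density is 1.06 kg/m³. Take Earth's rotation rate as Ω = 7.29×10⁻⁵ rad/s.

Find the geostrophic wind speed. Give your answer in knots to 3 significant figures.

35.3 knots

Coriolis parameter at 53°S:
f = 2Ω sin φ = 2 × 7.29×10⁻⁵ × sin 53° = 1.16×10⁻⁴ s⁻¹
Pressure gradient: |∂P/∂n| = 900 Pa / 401000 m = 2.24×10⁻³ Pa/m
Geostrophic balance (pressure-gradient force = Coriolis force):
V_g = (1/(fρ)) |∂P/∂n| = 2.24×10⁻³ / (1.16×10⁻⁴ × 1.06) = 18.2 m/s
Converting: 18.2 m/s × 1.944 = 35.3 knots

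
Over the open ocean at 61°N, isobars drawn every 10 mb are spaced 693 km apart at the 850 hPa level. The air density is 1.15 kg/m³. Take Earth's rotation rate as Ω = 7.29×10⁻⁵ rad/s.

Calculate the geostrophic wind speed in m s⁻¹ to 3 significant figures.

9.84 m s⁻¹

Coriolis parameter at 61°N:
f = 2Ω sin φ = 2 × 7.29×10⁻⁵ × sin 61° = 1.28×10⁻⁴ s⁻¹
Pressure gradient: |∂P/∂n| = 1000 Pa / 693000 m = 1.44×10⁻³ Pa/m
Geostrophic balance (pressure-gradient force = Coriolis force):
V_g = (1/(fρ)) |∂P/∂n| = 1.44×10⁻³ / (1.28×10⁻⁴ × 1.15) = 9.84 m/s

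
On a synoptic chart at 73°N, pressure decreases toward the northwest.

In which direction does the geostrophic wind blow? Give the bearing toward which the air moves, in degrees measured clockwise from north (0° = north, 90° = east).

045°

The pressure-gradient force points toward the northwest (bearing 315°).
Geostrophic balance: in the Northern Hemisphere the Coriolis force deflects motion to the right, so the geostrophic wind blows 90° to the right of the pressure-gradient force (low pressure on the left).
Rotating 315° by 90° clockwise gives 045° — the wind blows toward the northeast.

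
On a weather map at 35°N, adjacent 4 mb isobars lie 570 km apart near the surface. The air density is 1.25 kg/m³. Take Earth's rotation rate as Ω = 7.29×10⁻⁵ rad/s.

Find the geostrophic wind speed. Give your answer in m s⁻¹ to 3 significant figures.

Coriolis parameter at 35°N:
f = 2Ω sin φ = 2 × 7.29×10⁻⁵ × sin 35° = 8.36×10⁻⁵ s⁻¹
Pressure gradient: |∂P/∂n| = 400 Pa / 570000 m = 7.02×10⁻⁴ Pa/m
Geostrophic balance (pressure-gradient force = Coriolis force):
V_g = (1/(fρ)) |∂P/∂n| = 7.02×10⁻⁴ / (8.36×10⁻⁵ × 1.25) = 6.71 m/s

6.71 m s⁻¹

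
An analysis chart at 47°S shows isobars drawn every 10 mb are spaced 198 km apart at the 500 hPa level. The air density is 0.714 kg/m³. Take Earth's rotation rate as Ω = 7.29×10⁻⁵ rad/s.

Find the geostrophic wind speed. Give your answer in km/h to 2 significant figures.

Coriolis parameter at 47°S:
f = 2Ω sin φ = 2 × 7.29×10⁻⁵ × sin 47° = 1.07×10⁻⁴ s⁻¹
Pressure gradient: |∂P/∂n| = 1000 Pa / 198000 m = 5.05×10⁻³ Pa/m
Geostrophic balance (pressure-gradient force = Coriolis force):
V_g = (1/(fρ)) |∂P/∂n| = 5.05×10⁻³ / (1.07×10⁻⁴ × 0.714) = 66.3 m/s
Converting: 66.3 m/s × 3.6 = 240 km/h

240 km/h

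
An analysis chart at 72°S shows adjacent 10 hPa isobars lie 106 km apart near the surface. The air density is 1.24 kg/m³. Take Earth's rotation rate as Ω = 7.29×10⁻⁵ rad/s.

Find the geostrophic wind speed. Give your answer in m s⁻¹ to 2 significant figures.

55 m s⁻¹

Coriolis parameter at 72°S:
f = 2Ω sin φ = 2 × 7.29×10⁻⁵ × sin 72° = 1.39×10⁻⁴ s⁻¹
Pressure gradient: |∂P/∂n| = 1000 Pa / 106000 m = 9.43×10⁻³ Pa/m
Geostrophic balance (pressure-gradient force = Coriolis force):
V_g = (1/(fρ)) |∂P/∂n| = 9.43×10⁻³ / (1.39×10⁻⁴ × 1.24) = 54.9 m/s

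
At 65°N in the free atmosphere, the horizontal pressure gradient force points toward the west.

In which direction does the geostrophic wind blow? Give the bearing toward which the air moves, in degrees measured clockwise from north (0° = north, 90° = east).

000°

The pressure-gradient force points toward the west (bearing 270°).
Geostrophic balance: in the Northern Hemisphere the Coriolis force deflects motion to the right, so the geostrophic wind blows 90° to the right of the pressure-gradient force (low pressure on the left).
Rotating 270° by 90° clockwise gives 000° — the wind blows toward the north.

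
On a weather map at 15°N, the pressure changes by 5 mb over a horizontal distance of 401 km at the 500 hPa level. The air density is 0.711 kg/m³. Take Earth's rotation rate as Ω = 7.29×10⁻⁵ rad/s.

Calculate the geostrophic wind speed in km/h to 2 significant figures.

Coriolis parameter at 15°N:
f = 2Ω sin φ = 2 × 7.29×10⁻⁵ × sin 15° = 3.77×10⁻⁵ s⁻¹
Pressure gradient: |∂P/∂n| = 500 Pa / 401000 m = 1.25×10⁻³ Pa/m
Geostrophic balance (pressure-gradient force = Coriolis force):
V_g = (1/(fρ)) |∂P/∂n| = 1.25×10⁻³ / (3.77×10⁻⁵ × 0.711) = 46.5 m/s
Converting: 46.5 m/s × 3.6 = 170 km/h

170 km/h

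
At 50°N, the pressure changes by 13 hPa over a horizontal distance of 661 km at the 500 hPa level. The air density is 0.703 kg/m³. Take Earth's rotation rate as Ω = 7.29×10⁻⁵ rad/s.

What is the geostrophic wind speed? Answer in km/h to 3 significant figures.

Coriolis parameter at 50°N:
f = 2Ω sin φ = 2 × 7.29×10⁻⁵ × sin 50° = 1.12×10⁻⁴ s⁻¹
Pressure gradient: |∂P/∂n| = 1300 Pa / 661000 m = 1.97×10⁻³ Pa/m
Geostrophic balance (pressure-gradient force = Coriolis force):
V_g = (1/(fρ)) |∂P/∂n| = 1.97×10⁻³ / (1.12×10⁻⁴ × 0.703) = 25.0 m/s
Converting: 25.0 m/s × 3.6 = 90.2 km/h

90.2 km/h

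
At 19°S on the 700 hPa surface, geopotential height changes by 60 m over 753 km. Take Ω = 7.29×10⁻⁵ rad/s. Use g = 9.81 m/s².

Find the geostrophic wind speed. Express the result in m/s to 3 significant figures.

16.5 m/s

Coriolis parameter at 19°S:
f = 2Ω sin φ = 2 × 7.29×10⁻⁵ × sin 19° = 4.75×10⁻⁵ s⁻¹
Height gradient: |∂Z/∂n| = 60 m / 753000 m = 7.97×10⁻⁵
On a pressure surface, geostrophic balance gives V_g = (g/f)|∂Z/∂n|:
V_g = 9.81 × 7.97×10⁻⁵ / 4.75×10⁻⁵ = 16.5 m/s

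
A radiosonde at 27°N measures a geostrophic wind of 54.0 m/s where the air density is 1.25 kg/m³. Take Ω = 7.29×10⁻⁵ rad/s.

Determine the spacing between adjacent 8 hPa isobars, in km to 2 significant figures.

Coriolis parameter at 27°N:
f = 2Ω sin φ = 2 × 7.29×10⁻⁵ × sin 27° = 6.62×10⁻⁵ s⁻¹
Geostrophic balance rearranged: |∂P/∂n| = f ρ V_g
|∂P/∂n| = 6.62×10⁻⁵ × 1.25 × 54.0 = 4.47×10⁻³ Pa/m
Isobar spacing: Δn = ΔP/|∂P/∂n| = 800 Pa / 4.47×10⁻³ Pa/m = 179053 m ≈ 180 km

180 km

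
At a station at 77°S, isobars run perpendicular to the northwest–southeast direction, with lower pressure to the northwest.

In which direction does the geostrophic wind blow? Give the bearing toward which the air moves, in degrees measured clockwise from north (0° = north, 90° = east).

225°

The pressure-gradient force points toward the northwest (bearing 315°).
Geostrophic balance: in the Southern Hemisphere the Coriolis force deflects motion to the left, so the geostrophic wind blows 90° to the left of the pressure-gradient force (low pressure on the right).
Rotating 315° by 90° counterclockwise gives 225° — the wind blows toward the southwest.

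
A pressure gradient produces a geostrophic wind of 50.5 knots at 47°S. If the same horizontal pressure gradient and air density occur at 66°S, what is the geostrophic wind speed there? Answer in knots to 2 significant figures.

40 knots

With the same pressure gradient and density, V_g ∝ 1/f ∝ 1/sin φ.
V₂ = V₁ · sin φ₁ / sin φ₂ = 50.5 × sin 47° / sin 66°
V₂ = 50.5 × 0.7314/0.9135 = 40 knots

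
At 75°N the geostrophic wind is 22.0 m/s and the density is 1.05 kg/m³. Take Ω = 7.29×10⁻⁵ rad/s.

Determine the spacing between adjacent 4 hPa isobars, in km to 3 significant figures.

123 km

Coriolis parameter at 75°N:
f = 2Ω sin φ = 2 × 7.29×10⁻⁵ × sin 75° = 1.41×10⁻⁴ s⁻¹
Geostrophic balance rearranged: |∂P/∂n| = f ρ V_g
|∂P/∂n| = 1.41×10⁻⁴ × 1.05 × 22.0 = 3.25×10⁻³ Pa/m
Isobar spacing: Δn = ΔP/|∂P/∂n| = 400 Pa / 3.25×10⁻³ Pa/m = 122955 m ≈ 123 km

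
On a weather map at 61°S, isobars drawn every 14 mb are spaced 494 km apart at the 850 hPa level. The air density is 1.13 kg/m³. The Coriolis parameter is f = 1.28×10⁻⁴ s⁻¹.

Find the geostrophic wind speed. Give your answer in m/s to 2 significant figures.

20 m/s

Pressure gradient: |∂P/∂n| = 1400 Pa / 494000 m = 2.83×10⁻³ Pa/m
Geostrophic balance (pressure-gradient force = Coriolis force):
V_g = (1/(fρ)) |∂P/∂n| = 2.83×10⁻³ / (1.28×10⁻⁴ × 1.13) = 19.6 m/s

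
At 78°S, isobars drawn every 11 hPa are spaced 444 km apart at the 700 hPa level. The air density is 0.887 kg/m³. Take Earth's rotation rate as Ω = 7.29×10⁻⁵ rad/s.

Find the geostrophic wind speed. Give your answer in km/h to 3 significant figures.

70.5 km/h

Coriolis parameter at 78°S:
f = 2Ω sin φ = 2 × 7.29×10⁻⁵ × sin 78° = 1.43×10⁻⁴ s⁻¹
Pressure gradient: |∂P/∂n| = 1100 Pa / 444000 m = 2.48×10⁻³ Pa/m
Geostrophic balance (pressure-gradient force = Coriolis force):
V_g = (1/(fρ)) |∂P/∂n| = 2.48×10⁻³ / (1.43×10⁻⁴ × 0.887) = 19.6 m/s
Converting: 19.6 m/s × 3.6 = 70.5 km/h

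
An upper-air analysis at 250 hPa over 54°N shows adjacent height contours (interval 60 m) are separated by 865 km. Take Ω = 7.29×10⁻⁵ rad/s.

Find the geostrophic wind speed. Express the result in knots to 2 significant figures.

Coriolis parameter at 54°N:
f = 2Ω sin φ = 2 × 7.29×10⁻⁵ × sin 54° = 1.18×10⁻⁴ s⁻¹
Height gradient: |∂Z/∂n| = 60 m / 865000 m = 6.94×10⁻⁵
On a pressure surface, geostrophic balance gives V_g = (g/f)|∂Z/∂n|:
V_g = 9.81 × 6.94×10⁻⁵ / 1.18×10⁻⁴ = 5.77 m/s
Converting: 5.77 m/s × 1.944 = 11 knots

11 knots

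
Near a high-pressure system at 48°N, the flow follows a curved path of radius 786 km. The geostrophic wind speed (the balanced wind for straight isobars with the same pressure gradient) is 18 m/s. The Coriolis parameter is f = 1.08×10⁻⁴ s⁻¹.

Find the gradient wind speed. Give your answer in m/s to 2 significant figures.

26 m/s

Around a high, pressure-gradient force acts outward with centrifugal, so Coriolis balances both:
fV = (1/ρ)|∂P/∂n| + V²/R  →  V² − fR·V + fR·V_g = 0
With fR = 1.08×10⁻⁴ × 786×10³ m = 84.9 m/s:
V = [fR − √((fR)² − 4 fR V_g)]/2 = [84.9 − √(84.9² − 4×84.9×18)]/2 = 25.9 m/s
Supergeostrophic (V > V_g = 18 m/s), as expected around a high.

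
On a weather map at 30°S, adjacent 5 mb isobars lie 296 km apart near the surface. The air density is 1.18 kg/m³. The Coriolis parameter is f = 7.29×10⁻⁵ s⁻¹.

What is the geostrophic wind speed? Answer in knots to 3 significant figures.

Pressure gradient: |∂P/∂n| = 500 Pa / 296000 m = 1.69×10⁻³ Pa/m
Geostrophic balance (pressure-gradient force = Coriolis force):
V_g = (1/(fρ)) |∂P/∂n| = 1.69×10⁻³ / (7.29×10⁻⁵ × 1.18) = 19.6 m/s
Converting: 19.6 m/s × 1.944 = 38.2 knots

38.2 knots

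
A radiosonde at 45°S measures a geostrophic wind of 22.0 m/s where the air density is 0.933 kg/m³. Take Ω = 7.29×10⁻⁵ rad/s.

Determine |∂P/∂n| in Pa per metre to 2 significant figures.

Coriolis parameter at 45°S:
f = 2Ω sin φ = 2 × 7.29×10⁻⁵ × sin 45° = 1.03×10⁻⁴ s⁻¹
Geostrophic balance rearranged: |∂P/∂n| = f ρ V_g
|∂P/∂n| = 1.03×10⁻⁴ × 0.933 × 22.0 = 2.12×10⁻³ Pa/m

2.1×10⁻³ Pa/m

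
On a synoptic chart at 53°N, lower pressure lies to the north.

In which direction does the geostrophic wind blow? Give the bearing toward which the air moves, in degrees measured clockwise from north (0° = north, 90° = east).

The pressure-gradient force points toward the north (bearing 000°).
Geostrophic balance: in the Northern Hemisphere the Coriolis force deflects motion to the right, so the geostrophic wind blows 90° to the right of the pressure-gradient force (low pressure on the left).
Rotating 000° by 90° clockwise gives 090° — the wind blows toward the east.

090°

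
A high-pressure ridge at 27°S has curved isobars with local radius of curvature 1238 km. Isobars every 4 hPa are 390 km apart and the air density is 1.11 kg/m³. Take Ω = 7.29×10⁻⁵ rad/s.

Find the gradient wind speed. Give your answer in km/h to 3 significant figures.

64.2 km/h

Coriolis parameter at 27°S:
f = 2Ω sin φ = 2 × 7.29×10⁻⁵ × sin 27° = 6.62×10⁻⁵ s⁻¹
Pressure gradient: |∂P/∂n| = 400 Pa / 390000 m = 1.03×10⁻³ Pa/m
Geostrophic speed: V_g = |∂P/∂n|/(fρ) = 1.03×10⁻³/(6.62×10⁻⁵ × 1.11) = 14.0 m/s
Around a high, pressure-gradient force acts outward with centrifugal, so Coriolis balances both:
fV = (1/ρ)|∂P/∂n| + V²/R  →  V² − fR·V + fR·V_g = 0
With fR = 6.62×10⁻⁵ × 1238×10³ m = 81.9 m/s:
V = [fR − √((fR)² − 4 fR V_g)]/2 = [81.9 − √(81.9² − 4×81.9×14)]/2 = 17.8 m/s
Supergeostrophic (V > V_g = 14 m/s), as expected around a high.
Converting: 17.8 m/s × 3.6 = 64.2 km/h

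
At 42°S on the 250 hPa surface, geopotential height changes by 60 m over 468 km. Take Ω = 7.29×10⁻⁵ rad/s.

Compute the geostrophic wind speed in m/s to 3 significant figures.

12.9 m/s

Coriolis parameter at 42°S:
f = 2Ω sin φ = 2 × 7.29×10⁻⁵ × sin 42° = 9.76×10⁻⁵ s⁻¹
Height gradient: |∂Z/∂n| = 60 m / 468000 m = 1.28×10⁻⁴
On a pressure surface, geostrophic balance gives V_g = (g/f)|∂Z/∂n|:
V_g = 9.81 × 1.28×10⁻⁴ / 9.76×10⁻⁵ = 12.9 m/s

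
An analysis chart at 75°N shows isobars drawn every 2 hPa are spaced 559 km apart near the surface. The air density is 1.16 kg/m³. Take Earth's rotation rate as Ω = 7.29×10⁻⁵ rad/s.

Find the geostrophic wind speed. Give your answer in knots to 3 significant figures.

Coriolis parameter at 75°N:
f = 2Ω sin φ = 2 × 7.29×10⁻⁵ × sin 75° = 1.41×10⁻⁴ s⁻¹
Pressure gradient: |∂P/∂n| = 200 Pa / 559000 m = 3.58×10⁻⁴ Pa/m
Geostrophic balance (pressure-gradient force = Coriolis force):
V_g = (1/(fρ)) |∂P/∂n| = 3.58×10⁻⁴ / (1.41×10⁻⁴ × 1.16) = 2.19 m/s
Converting: 2.19 m/s × 1.944 = 4.26 knots

4.26 knots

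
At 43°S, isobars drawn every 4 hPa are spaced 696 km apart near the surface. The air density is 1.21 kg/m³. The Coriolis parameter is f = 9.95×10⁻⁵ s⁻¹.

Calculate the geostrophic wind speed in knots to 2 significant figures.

Pressure gradient: |∂P/∂n| = 400 Pa / 696000 m = 5.75×10⁻⁴ Pa/m
Geostrophic balance (pressure-gradient force = Coriolis force):
V_g = (1/(fρ)) |∂P/∂n| = 5.75×10⁻⁴ / (9.95×10⁻⁵ × 1.21) = 4.77 m/s
Converting: 4.77 m/s × 1.944 = 9.3 knots

9.3 knots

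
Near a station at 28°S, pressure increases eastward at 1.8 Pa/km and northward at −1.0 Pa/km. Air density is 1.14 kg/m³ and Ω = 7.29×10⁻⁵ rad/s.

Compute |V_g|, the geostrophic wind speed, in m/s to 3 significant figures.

26.4 m/s

Coriolis parameter at 28°S:
f = 2Ω sin φ = 2 × 7.29×10⁻⁵ × sin 28° = 6.84×10⁻⁵ s⁻¹
In the Southern Hemisphere f is negative: f = −6.84×10⁻⁵ s⁻¹.
Component geostrophic relations (x east, y north):
u_g = −(1/(fρ)) ∂P/∂y,  v_g = (1/(fρ)) ∂P/∂x
u_g = −(−1.0×10⁻³)/(−6.84×10⁻⁵ × 1.14) = −12.8 m/s;  v_g = (1.8×10⁻³)/(−6.84×10⁻⁵ × 1.14) = −23.1 m/s
|V_g| = √(u_g² + v_g²) = 26.4 m/s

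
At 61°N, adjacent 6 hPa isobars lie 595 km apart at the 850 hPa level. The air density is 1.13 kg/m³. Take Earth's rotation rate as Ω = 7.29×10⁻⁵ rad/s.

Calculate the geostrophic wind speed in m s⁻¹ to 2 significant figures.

Coriolis parameter at 61°N:
f = 2Ω sin φ = 2 × 7.29×10⁻⁵ × sin 61° = 1.28×10⁻⁴ s⁻¹
Pressure gradient: |∂P/∂n| = 600 Pa / 595000 m = 1.01×10⁻³ Pa/m
Geostrophic balance (pressure-gradient force = Coriolis force):
V_g = (1/(fρ)) |∂P/∂n| = 1.01×10⁻³ / (1.28×10⁻⁴ × 1.13) = 7.00 m/s

7.0 m s⁻¹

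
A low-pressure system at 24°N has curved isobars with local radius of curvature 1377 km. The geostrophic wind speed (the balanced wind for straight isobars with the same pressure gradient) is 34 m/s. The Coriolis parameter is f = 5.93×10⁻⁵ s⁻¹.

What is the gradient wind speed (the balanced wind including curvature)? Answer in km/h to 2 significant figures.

93 km/h

Around a low, centrifugal force acts outward with Coriolis, so pressure-gradient force balances both:
(1/ρ)|∂P/∂n| = fV + V²/R  →  V² + fR·V − fR·V_g = 0
With fR = 5.93×10⁻⁵ × 1377×10³ m = 81.7 m/s:
V = [−fR + √((fR)² + 4 fR V_g)]/2 = [−81.7 + √(81.7² + 4×81.7×34)]/2 = 25.8 m/s
Subgeostrophic (V < V_g = 34 m/s), as expected around a low.
Converting: 25.8 m/s × 3.6 = 93 km/h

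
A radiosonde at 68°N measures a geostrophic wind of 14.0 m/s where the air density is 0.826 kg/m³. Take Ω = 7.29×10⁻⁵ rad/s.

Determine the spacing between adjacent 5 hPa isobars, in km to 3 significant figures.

Coriolis parameter at 68°N:
f = 2Ω sin φ = 2 × 7.29×10⁻⁵ × sin 68° = 1.35×10⁻⁴ s⁻¹
Geostrophic balance rearranged: |∂P/∂n| = f ρ V_g
|∂P/∂n| = 1.35×10⁻⁴ × 0.826 × 14.0 = 1.56×10⁻³ Pa/m
Isobar spacing: Δn = ΔP/|∂P/∂n| = 500 Pa / 1.56×10⁻³ Pa/m = 319844 m ≈ 320 km

320 km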